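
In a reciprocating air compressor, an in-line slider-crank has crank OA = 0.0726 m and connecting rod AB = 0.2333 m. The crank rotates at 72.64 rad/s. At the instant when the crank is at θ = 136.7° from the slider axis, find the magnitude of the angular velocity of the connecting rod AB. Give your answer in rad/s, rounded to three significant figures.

ω = 72.64 rad/s
The rod makes angle φ with the slider axis where L sinφ = r sinθ; differentiating, L cosφ·φ̇ = r ω cosθ.
L cosφ = √(L² − r² sin²θ) = 0.22792 m.
|ω_rod| = r ω |cosθ| / √(L² − r² sin²θ) = 0.0726·72.64·0.72777/0.22792 = 16.839 rad/s.

16.8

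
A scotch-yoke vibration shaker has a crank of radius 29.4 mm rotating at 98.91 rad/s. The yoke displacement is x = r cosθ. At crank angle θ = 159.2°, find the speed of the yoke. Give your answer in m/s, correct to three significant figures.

1.03

ω = 98.91 rad/s
x = r cosθ ⇒ ẋ = −rω sinθ.
|v| = rω|sinθ| = 0.0294·98.91·|sin 159.2°| = 1.0326 m/s.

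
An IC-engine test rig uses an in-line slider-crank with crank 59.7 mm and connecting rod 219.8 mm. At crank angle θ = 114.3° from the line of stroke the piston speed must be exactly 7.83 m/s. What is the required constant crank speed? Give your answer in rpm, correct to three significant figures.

For an in-line slider-crank, |v_piston| = rω|sinθ|·[1 + r cosθ/√(L² − r² sin²θ)].
With r = 0.0597 m, L = 0.2198 m, θ = 114.3°: the bracketed kinematic factor |dx/dθ| = 0.048134 m.
ω = v/|dx/dθ| = 7.83/0.048134 = 162.67 rad/s.
N = 60ω/(2π) = 1553.4 rpm.

1550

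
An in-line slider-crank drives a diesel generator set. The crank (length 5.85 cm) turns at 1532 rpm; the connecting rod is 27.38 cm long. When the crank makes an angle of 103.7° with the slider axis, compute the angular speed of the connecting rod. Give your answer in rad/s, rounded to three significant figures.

8.30

ω = 160.4 rad/s (converted from 1532 rpm).
The rod makes angle φ with the slider axis where L sinφ = r sinθ; differentiating, L cosφ·φ̇ = r ω cosθ.
L cosφ = √(L² − r² sin²θ) = 0.26784 m.
|ω_rod| = r ω |cosθ| / √(L² − r² sin²θ) = 0.0585·160.4·0.23684/0.26784 = 8.299 rad/s.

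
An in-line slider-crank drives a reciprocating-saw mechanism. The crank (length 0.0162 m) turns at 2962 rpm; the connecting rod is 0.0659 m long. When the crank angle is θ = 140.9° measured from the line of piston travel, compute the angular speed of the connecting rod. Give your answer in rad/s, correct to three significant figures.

ω = 310.2 rad/s (converted from 2962 rpm).
The rod makes angle φ with the slider axis where L sinφ = r sinθ; differentiating, L cosφ·φ̇ = r ω cosθ.
L cosφ = √(L² − r² sin²θ) = 0.065103 m.
|ω_rod| = r ω |cosθ| / √(L² − r² sin²θ) = 0.0162·310.2·0.77605/0.065103 = 59.898 rad/s.

59.9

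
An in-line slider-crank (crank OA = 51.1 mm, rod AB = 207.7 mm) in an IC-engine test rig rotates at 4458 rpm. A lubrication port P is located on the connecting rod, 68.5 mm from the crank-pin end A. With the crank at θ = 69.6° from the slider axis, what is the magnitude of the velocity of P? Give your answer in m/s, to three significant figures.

23.7

ω = 466.8 rad/s.  Crank-pin speed |V_A| = rω = 23.856 m/s, perpendicular to OA.
Rod angle: sinφ = −(r/L) sinθ ⇒ φ = -13.332°; ω_rod = −rω cosθ/√(L²−r²sin²θ) = -41.144 rad/s.
V_P = V_A + ω_rod × AP, with AP = 0.0685 m along the rod.
Components: V_Px = −rω sinθ − a·ω_rod·sinφ = -23.009 m/s;  V_Py = rω cosθ + a·ω_rod·cosφ = +5.5729 m/s.
|V_P| = √(V_Px² + V_Py²) = 23.675 m/s.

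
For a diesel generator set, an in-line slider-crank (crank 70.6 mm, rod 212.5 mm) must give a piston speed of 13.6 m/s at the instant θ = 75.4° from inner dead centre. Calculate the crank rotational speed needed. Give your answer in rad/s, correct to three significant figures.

183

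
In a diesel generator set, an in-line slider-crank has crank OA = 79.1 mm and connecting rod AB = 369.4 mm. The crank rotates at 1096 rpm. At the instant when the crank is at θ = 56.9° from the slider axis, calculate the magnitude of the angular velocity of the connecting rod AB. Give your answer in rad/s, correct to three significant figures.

ω = 114.8 rad/s (converted from 1096 rpm).
The rod makes angle φ with the slider axis where L sinφ = r sinθ; differentiating, L cosφ·φ̇ = r ω cosθ.
L cosφ = √(L² − r² sin²θ) = 0.36341 m.
|ω_rod| = r ω |cosθ| / √(L² − r² sin²θ) = 0.0791·114.8·0.54610/0.36341 = 13.643 rad/s.

13.6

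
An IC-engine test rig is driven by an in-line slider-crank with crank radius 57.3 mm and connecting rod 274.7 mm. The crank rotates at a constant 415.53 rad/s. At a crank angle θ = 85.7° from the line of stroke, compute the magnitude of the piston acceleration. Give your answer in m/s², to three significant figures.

ω = 415.5 rad/s
x(θ) = r cosθ + √(L² − r² sin²θ); with ω constant, a = ω²·d²x/dθ².
d²x/dθ² = −r cosθ − r²(cos2θ)/√u − r⁴ sin²2θ/(4u^{3/2}),  u = L² − r² sin²θ = 0.0721953 m².
Substituting r = 0.0573 m, L = 0.2747 m, θ = 85.7°: d²x/dθ² = +0.0077828 m.
a = ω²·d²x/dθ² = (415.5)²·(+0.0077828) = +1343.8 m/s²;  |a| = 1343.8 m/s².

1340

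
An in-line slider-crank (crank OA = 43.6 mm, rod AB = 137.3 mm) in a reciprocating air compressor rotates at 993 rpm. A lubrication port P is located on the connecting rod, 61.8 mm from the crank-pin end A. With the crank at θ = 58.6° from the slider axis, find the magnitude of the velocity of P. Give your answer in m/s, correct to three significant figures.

4.37

ω = 104 rad/s.  Crank-pin speed |V_A| = rω = 4.5338 m/s, perpendicular to OA.
Rod angle: sinφ = −(r/L) sinθ ⇒ φ = -15.727°; ω_rod = −rω cosθ/√(L²−r²sin²θ) = -17.873 rad/s.
V_P = V_A + ω_rod × AP, with AP = 0.0618 m along the rod.
Components: V_Px = −rω sinθ − a·ω_rod·sinφ = -4.1692 m/s;  V_Py = rω cosθ + a·ω_rod·cosφ = +1.2989 m/s.
|V_P| = √(V_Px² + V_Py²) = 4.3669 m/s.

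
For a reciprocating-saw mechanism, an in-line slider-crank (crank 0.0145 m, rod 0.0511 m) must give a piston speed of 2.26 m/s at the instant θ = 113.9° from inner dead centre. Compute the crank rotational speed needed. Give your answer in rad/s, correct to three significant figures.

For an in-line slider-crank, |v_piston| = rω|sinθ|·[1 + r cosθ/√(L² − r² sin²θ)].
With r = 0.0145 m, L = 0.0511 m, θ = 113.9°: the bracketed kinematic factor |dx/dθ| = 0.011679 m.
ω = v/|dx/dθ| = 2.26/0.011679 = 193.52 rad/s.

194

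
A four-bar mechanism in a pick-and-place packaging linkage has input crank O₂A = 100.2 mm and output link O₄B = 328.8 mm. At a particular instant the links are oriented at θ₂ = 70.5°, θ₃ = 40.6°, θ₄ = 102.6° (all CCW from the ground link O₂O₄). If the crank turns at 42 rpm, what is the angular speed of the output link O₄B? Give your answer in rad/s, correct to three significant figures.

0.757

ω₂ = 4.398 rad/s (from 42 rpm).
Differentiating the loop-closure r₂e^{iθ₂}+r₃e^{iθ₃}=r₁+r₄e^{iθ₄} gives r₂ω₂e^{iθ₂}+r₃ω₃e^{iθ₃}=r₄ω₄e^{iθ₄}.
Eliminating the other unknown: ω₄ = r₂ω₂ sin(θ₂−θ₃) / [r₄ sin(θ₄−θ₃)].
Numerator sine = +0.49849; denominator sine = +0.88295.
Result = 0.1002·4.398·(+0.49849) / (0.3288·(+0.88295)) = +0.75672 rad/s; magnitude 0.75672 rad/s.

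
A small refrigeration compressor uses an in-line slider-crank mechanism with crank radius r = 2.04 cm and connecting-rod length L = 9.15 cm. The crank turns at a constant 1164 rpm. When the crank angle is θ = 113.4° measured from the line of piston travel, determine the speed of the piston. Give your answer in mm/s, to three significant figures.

2080

ω = 2π·1164/60 = 121.9 rad/s
For an in-line slider-crank, x = r cosθ + √(L² − r² sin²θ), so v = −rω sinθ·[1 + r cosθ/√(L² − r² sin²θ)].
With r = 0.0204 m, L = 0.0915 m, θ = 113.4°: √(L² − r² sin²θ) = 0.089564 m.
v = −0.0204·121.9·0.91775·[1 + 0.0204·-0.39715/0.089564] = -2.0757 m/s.
|v| = 2.0757 m/s = 2075.7 mm/s.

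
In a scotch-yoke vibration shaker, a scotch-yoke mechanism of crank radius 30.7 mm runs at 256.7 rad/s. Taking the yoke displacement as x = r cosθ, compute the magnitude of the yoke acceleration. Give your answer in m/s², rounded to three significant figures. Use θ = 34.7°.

1660

ω = 256.7 rad/s
x = r cosθ ⇒ ẍ = −rω² cosθ (ω constant).
|a| = rω²|cosθ| = 0.0307·(256.7)²·|cos 34.7°| = 1663.2 m/s².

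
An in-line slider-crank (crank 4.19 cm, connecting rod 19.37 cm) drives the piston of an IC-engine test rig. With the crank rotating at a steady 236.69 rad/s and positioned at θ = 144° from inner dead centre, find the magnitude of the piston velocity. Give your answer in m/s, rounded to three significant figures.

4.80

ω = 236.7 rad/s
For an in-line slider-crank, x = r cosθ + √(L² − r² sin²θ), so v = −rω sinθ·[1 + r cosθ/√(L² − r² sin²θ)].
With r = 0.0419 m, L = 0.1937 m, θ = 144°: √(L² − r² sin²θ) = 0.19213 m.
v = −0.0419·236.7·0.58779·[1 + 0.0419·-0.80902/0.19213] = -4.8008 m/s.
|v| = 4.8008 m/s.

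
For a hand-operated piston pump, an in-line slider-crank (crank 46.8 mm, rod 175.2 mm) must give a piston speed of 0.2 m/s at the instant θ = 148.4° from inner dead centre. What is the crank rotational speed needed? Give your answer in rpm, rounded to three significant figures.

101

For an in-line slider-crank, |v_piston| = rω|sinθ|·[1 + r cosθ/√(L² − r² sin²θ)].
With r = 0.0468 m, L = 0.1752 m, θ = 148.4°: the bracketed kinematic factor |dx/dθ| = 0.018888 m.
ω = v/|dx/dθ| = 0.2/0.018888 = 10.589 rad/s.
N = 60ω/(2π) = 101.12 rpm.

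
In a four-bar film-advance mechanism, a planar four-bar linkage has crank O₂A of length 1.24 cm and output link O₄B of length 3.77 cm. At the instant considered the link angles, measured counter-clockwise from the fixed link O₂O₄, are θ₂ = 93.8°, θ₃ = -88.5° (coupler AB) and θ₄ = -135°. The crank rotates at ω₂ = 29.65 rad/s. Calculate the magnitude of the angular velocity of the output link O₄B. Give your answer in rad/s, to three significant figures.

0.540

ω₂ = 29.65 rad/s
Differentiating the loop-closure r₂e^{iθ₂}+r₃e^{iθ₃}=r₁+r₄e^{iθ₄} gives r₂ω₂e^{iθ₂}+r₃ω₃e^{iθ₃}=r₄ω₄e^{iθ₄}.
Eliminating the other unknown: ω₄ = r₂ω₂ sin(θ₂−θ₃) / [r₄ sin(θ₄−θ₃)].
Numerator sine = -0.04013; denominator sine = -0.72537.
Result = 0.0124·29.65·(-0.04013) / (0.0377·(-0.72537)) = +0.53955 rad/s; magnitude 0.53955 rad/s.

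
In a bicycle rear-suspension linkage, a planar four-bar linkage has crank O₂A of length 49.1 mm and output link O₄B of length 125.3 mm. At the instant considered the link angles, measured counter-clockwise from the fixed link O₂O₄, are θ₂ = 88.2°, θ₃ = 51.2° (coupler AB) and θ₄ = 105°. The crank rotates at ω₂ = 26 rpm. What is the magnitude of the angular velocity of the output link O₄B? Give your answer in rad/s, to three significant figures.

0.796

ω₂ = 2.723 rad/s (from 26 rpm).
Differentiating the loop-closure r₂e^{iθ₂}+r₃e^{iθ₃}=r₁+r₄e^{iθ₄} gives r₂ω₂e^{iθ₂}+r₃ω₃e^{iθ₃}=r₄ω₄e^{iθ₄}.
Eliminating the other unknown: ω₄ = r₂ω₂ sin(θ₂−θ₃) / [r₄ sin(θ₄−θ₃)].
Numerator sine = +0.60182; denominator sine = +0.80696.
Result = 0.0491·2.723·(+0.60182) / (0.1253·(+0.80696)) = +0.79569 rad/s; magnitude 0.79569 rad/s.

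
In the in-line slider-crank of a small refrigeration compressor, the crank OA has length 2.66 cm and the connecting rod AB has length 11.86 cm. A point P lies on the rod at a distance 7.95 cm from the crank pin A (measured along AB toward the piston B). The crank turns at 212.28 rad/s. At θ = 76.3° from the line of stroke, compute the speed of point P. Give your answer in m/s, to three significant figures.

ω = 212.3 rad/s.  Crank-pin speed |V_A| = rω = 5.6466 m/s, perpendicular to OA.
Rod angle: sinφ = −(r/L) sinθ ⇒ φ = -12.586°; ω_rod = −rω cosθ/√(L²−r²sin²θ) = -11.554 rad/s.
V_P = V_A + ω_rod × AP, with AP = 0.0795 m along the rod.
Components: V_Px = −rω sinθ − a·ω_rod·sinφ = -5.6861 m/s;  V_Py = rω cosθ + a·ω_rod·cosφ = +0.44089 m/s.
|V_P| = √(V_Px² + V_Py²) = 5.7032 m/s.

5.70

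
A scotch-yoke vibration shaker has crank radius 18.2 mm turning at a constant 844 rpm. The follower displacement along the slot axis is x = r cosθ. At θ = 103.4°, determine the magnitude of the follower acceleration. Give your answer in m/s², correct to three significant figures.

32.9

ω = 88.38 rad/s (from 844 rpm).
x = r cosθ ⇒ ẍ = −rω² cosθ (ω constant).
|a| = rω²|cosθ| = 0.0182·(88.38)²·|cos 103.4°| = 32.948 m/s².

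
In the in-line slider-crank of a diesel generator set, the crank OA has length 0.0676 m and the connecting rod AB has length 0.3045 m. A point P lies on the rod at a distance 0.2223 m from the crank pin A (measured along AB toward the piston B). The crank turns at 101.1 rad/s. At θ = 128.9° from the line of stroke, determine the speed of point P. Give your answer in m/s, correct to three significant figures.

4.91

ω = 101.1 rad/s.  Crank-pin speed |V_A| = rω = 6.8344 m/s, perpendicular to OA.
Rod angle: sinφ = −(r/L) sinθ ⇒ φ = -9.949°; ω_rod = −rω cosθ/√(L²−r²sin²θ) = +14.31 rad/s.
V_P = V_A + ω_rod × AP, with AP = 0.2223 m along the rod.
Components: V_Px = −rω sinθ − a·ω_rod·sinφ = -4.7692 m/s;  V_Py = rω cosθ + a·ω_rod·cosφ = -1.1586 m/s.
|V_P| = √(V_Px² + V_Py²) = 4.9079 m/s.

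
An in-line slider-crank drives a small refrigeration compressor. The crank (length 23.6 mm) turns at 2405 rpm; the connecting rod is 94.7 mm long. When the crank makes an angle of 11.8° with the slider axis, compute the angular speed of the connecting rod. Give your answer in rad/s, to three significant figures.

61.5

ω = 251.9 rad/s (converted from 2405 rpm).
The rod makes angle φ with the slider axis where L sinφ = r sinθ; differentiating, L cosφ·φ̇ = r ω cosθ.
L cosφ = √(L² − r² sin²θ) = 0.094577 m.
|ω_rod| = r ω |cosθ| / √(L² − r² sin²θ) = 0.0236·251.9·0.97887/0.094577 = 61.517 rad/s.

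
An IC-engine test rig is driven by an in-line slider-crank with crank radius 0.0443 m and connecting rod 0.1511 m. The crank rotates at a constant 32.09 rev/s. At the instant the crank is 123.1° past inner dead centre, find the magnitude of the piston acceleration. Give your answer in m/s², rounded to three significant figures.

ω = 2π·32.1 = 201.6 rad/s
x(θ) = r cosθ + √(L² − r² sin²θ); with ω constant, a = ω²·d²x/dθ².
d²x/dθ² = −r cosθ − r²(cos2θ)/√u − r⁴ sin²2θ/(4u^{3/2}),  u = L² − r² sin²θ = 0.021454 m².
Substituting r = 0.0443 m, L = 0.1511 m, θ = 123.1°: d²x/dθ² = +0.029343 m.
a = ω²·d²x/dθ² = (201.6)²·(+0.029343) = +1192.9 m/s²;  |a| = 1192.9 m/s².

1190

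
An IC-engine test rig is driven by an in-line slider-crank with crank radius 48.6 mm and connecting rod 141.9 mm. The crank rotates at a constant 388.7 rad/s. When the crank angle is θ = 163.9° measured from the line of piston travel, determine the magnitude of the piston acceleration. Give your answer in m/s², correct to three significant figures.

ω = 388.7 rad/s
x(θ) = r cosθ + √(L² − r² sin²θ); with ω constant, a = ω²·d²x/dθ².
d²x/dθ² = −r cosθ − r²(cos2θ)/√u − r⁴ sin²2θ/(4u^{3/2}),  u = L² − r² sin²θ = 0.019954 m².
Substituting r = 0.0486 m, L = 0.1419 m, θ = 163.9°: d²x/dθ² = +0.032404 m.
a = ω²·d²x/dθ² = (388.7)²·(+0.032404) = +4895.9 m/s²;  |a| = 4895.9 m/s².

4900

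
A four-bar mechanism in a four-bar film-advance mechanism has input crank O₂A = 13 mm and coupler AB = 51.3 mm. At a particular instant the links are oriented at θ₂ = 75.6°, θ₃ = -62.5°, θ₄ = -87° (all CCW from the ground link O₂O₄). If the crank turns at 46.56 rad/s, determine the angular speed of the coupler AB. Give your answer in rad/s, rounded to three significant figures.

ω₂ = 46.56 rad/s
Differentiating the loop-closure r₂e^{iθ₂}+r₃e^{iθ₃}=r₁+r₄e^{iθ₄} gives r₂ω₂e^{iθ₂}+r₃ω₃e^{iθ₃}=r₄ω₄e^{iθ₄}.
Eliminating the other unknown: ω₃ = r₂ω₂ sin(θ₄−θ₂) / [r₃ sin(θ₃−θ₄)].
Numerator sine = -0.29904; denominator sine = +0.41469.
Result = 0.013·46.56·(-0.29904) / (0.0513·(+0.41469)) = -8.5083 rad/s; magnitude 8.5083 rad/s.

8.51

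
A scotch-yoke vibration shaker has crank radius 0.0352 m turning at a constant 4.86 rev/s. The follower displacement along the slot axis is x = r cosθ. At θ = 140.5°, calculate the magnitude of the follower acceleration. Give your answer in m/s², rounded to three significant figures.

25.3

ω = 30.54 rad/s (from 4.86 rev/s).
x = r cosθ ⇒ ẍ = −rω² cosθ (ω constant).
|a| = rω²|cosθ| = 0.0352·(30.54)²·|cos 140.5°| = 25.327 m/s².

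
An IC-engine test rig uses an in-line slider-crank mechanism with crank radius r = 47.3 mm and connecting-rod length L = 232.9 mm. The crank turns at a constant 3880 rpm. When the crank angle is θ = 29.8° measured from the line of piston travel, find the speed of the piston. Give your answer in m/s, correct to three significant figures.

ω = 2π·3880/60 = 406.3 rad/s
For an in-line slider-crank, x = r cosθ + √(L² − r² sin²θ), so v = −rω sinθ·[1 + r cosθ/√(L² − r² sin²θ)].
With r = 0.0473 m, L = 0.2329 m, θ = 29.8°: √(L² − r² sin²θ) = 0.23171 m.
v = −0.0473·406.3·0.49697·[1 + 0.0473·0.86777/0.23171] = -11.243 m/s.
|v| = 11.243 m/s.

11.2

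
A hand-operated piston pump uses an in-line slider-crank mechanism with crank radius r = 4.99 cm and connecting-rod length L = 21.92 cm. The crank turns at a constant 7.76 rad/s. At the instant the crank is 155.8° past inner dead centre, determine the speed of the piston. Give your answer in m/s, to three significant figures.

0.126

ω = 7.76 rad/s
For an in-line slider-crank, x = r cosθ + √(L² − r² sin²θ), so v = −rω sinθ·[1 + r cosθ/√(L² − r² sin²θ)].
With r = 0.0499 m, L = 0.2192 m, θ = 155.8°: √(L² − r² sin²θ) = 0.21824 m.
v = −0.0499·7.76·0.40992·[1 + 0.0499·-0.91212/0.21824] = -0.12563 m/s.
|v| = 0.12563 m/s.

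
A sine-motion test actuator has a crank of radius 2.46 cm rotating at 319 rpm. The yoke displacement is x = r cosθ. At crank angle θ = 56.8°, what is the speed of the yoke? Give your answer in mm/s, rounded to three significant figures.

688

ω = 33.41 rad/s (from 319 rpm).
x = r cosθ ⇒ ẋ = −rω sinθ.
|v| = rω|sinθ| = 0.0246·33.41·|sin 56.8°| = 0.68763 m/s = 687.63 mm/s.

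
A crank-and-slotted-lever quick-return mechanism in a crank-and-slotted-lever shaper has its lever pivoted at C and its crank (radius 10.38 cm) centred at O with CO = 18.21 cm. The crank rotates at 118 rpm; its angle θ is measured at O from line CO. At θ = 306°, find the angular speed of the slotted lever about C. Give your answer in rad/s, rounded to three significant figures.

ω = 12.36 rad/s (from 118 rpm).
Crank pin A relative to C: A = (d + r cosθ, r sinθ); lever angle φ = atan2(r sinθ, d + r cosθ).
Differentiating tanφ: φ̇ = rω(d cosθ + r)/(d² + r² + 2dr cosθ).
d² + r² + 2dr cosθ = |CA|² = 0.0661555 m²;  d cosθ + r = +0.21084 m.
|ω_lever| = |0.1038·12.36·+0.21084| / 0.0661555 = 4.0878 rad/s.

4.09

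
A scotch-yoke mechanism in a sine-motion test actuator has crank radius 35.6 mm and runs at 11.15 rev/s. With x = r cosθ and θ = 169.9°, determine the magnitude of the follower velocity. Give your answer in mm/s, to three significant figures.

437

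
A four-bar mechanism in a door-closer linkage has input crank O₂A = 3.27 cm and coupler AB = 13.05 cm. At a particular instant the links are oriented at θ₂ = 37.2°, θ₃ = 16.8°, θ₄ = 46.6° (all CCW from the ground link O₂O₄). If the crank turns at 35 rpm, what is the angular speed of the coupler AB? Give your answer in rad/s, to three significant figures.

0.302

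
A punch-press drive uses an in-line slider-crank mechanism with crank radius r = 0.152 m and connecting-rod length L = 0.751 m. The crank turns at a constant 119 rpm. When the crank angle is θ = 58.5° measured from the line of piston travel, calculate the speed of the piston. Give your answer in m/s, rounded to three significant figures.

ω = 2π·119/60 = 12.46 rad/s
For an in-line slider-crank, x = r cosθ + √(L² − r² sin²θ), so v = −rω sinθ·[1 + r cosθ/√(L² − r² sin²θ)].
With r = 0.152 m, L = 0.751 m, θ = 58.5°: √(L² − r² sin²θ) = 0.73973 m.
v = −0.152·12.46·0.85264·[1 + 0.152·0.52250/0.73973] = -1.7884 m/s.
|v| = 1.7884 m/s.

1.79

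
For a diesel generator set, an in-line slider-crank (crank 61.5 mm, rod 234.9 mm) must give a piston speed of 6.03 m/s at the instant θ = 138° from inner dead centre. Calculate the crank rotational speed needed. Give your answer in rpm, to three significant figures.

For an in-line slider-crank, |v_piston| = rω|sinθ|·[1 + r cosθ/√(L² − r² sin²θ)].
With r = 0.0615 m, L = 0.2349 m, θ = 138°: the bracketed kinematic factor |dx/dθ| = 0.033019 m.
ω = v/|dx/dθ| = 6.03/0.033019 = 182.62 rad/s.
N = 60ω/(2π) = 1743.9 rpm.

1740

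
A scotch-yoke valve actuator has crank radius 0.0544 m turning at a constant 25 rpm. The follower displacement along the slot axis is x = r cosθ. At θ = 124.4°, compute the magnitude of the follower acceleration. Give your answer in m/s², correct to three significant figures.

ω = 2.618 rad/s (from 25 rpm).
x = r cosθ ⇒ ẍ = −rω² cosθ (ω constant).
|a| = rω²|cosθ| = 0.0544·(2.618)²·|cos 124.4°| = 0.21065 m/s².

0.211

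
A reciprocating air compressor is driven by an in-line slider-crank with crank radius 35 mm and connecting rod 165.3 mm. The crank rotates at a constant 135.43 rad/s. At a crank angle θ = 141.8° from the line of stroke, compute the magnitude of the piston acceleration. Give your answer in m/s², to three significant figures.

471

ω = 135.4 rad/s
x(θ) = r cosθ + √(L² − r² sin²θ); with ω constant, a = ω²·d²x/dθ².
d²x/dθ² = −r cosθ − r²(cos2θ)/√u − r⁴ sin²2θ/(4u^{3/2}),  u = L² − r² sin²θ = 0.0268556 m².
Substituting r = 0.035 m, L = 0.1653 m, θ = 141.8°: d²x/dθ² = +0.025667 m.
a = ω²·d²x/dθ² = (135.4)²·(+0.025667) = +470.76 m/s²;  |a| = 470.76 m/s².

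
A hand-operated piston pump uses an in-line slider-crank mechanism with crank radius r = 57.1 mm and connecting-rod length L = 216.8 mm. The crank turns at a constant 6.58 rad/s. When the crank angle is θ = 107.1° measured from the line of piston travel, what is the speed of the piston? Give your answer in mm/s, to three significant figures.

330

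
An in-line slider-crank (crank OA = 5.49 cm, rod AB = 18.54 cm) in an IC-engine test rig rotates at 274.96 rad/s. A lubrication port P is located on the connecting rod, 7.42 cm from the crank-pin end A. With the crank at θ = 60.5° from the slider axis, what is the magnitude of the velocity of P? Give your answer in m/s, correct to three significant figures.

ω = 275 rad/s.  Crank-pin speed |V_A| = rω = 15.095 m/s, perpendicular to OA.
Rod angle: sinφ = −(r/L) sinθ ⇒ φ = -14.935°; ω_rod = −rω cosθ/√(L²−r²sin²θ) = -41.495 rad/s.
V_P = V_A + ω_rod × AP, with AP = 0.0742 m along the rod.
Components: V_Px = −rω sinθ − a·ω_rod·sinφ = -13.932 m/s;  V_Py = rω cosθ + a·ω_rod·cosφ = +4.4584 m/s.
|V_P| = √(V_Px² + V_Py²) = 14.628 m/s.

14.6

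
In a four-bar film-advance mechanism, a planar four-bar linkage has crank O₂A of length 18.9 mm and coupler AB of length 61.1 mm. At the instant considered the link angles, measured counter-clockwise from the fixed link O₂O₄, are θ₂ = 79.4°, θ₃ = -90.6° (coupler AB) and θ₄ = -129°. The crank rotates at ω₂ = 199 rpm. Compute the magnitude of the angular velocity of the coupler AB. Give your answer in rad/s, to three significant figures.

4.94

ω₂ = 20.84 rad/s (from 199 rpm).
Differentiating the loop-closure r₂e^{iθ₂}+r₃e^{iθ₃}=r₁+r₄e^{iθ₄} gives r₂ω₂e^{iθ₂}+r₃ω₃e^{iθ₃}=r₄ω₄e^{iθ₄}.
Eliminating the other unknown: ω₃ = r₂ω₂ sin(θ₄−θ₂) / [r₃ sin(θ₃−θ₄)].
Numerator sine = +0.47562; denominator sine = +0.62115.
Result = 0.0189·20.84·(+0.47562) / (0.0611·(+0.62115)) = +4.936 rad/s; magnitude 4.936 rad/s.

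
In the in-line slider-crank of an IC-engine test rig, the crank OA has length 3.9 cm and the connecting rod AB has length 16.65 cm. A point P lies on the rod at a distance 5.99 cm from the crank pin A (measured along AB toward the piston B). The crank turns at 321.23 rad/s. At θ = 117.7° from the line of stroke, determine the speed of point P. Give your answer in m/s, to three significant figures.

11.3

ω = 321.2 rad/s.  Crank-pin speed |V_A| = rω = 12.528 m/s, perpendicular to OA.
Rod angle: sinφ = −(r/L) sinθ ⇒ φ = -11.969°; ω_rod = −rω cosθ/√(L²−r²sin²θ) = +35.753 rad/s.
V_P = V_A + ω_rod × AP, with AP = 0.0599 m along the rod.
Components: V_Px = −rω sinθ − a·ω_rod·sinφ = -10.648 m/s;  V_Py = rω cosθ + a·ω_rod·cosφ = -3.7285 m/s.
|V_P| = √(V_Px² + V_Py²) = 11.282 m/s.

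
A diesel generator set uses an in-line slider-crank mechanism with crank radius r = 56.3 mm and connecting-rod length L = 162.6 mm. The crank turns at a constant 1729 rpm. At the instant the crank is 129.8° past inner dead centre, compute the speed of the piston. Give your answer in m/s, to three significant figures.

ω = 2π·1729/60 = 181.1 rad/s
For an in-line slider-crank, x = r cosθ + √(L² − r² sin²θ), so v = −rω sinθ·[1 + r cosθ/√(L² − r² sin²θ)].
With r = 0.0563 m, L = 0.1626 m, θ = 129.8°: √(L² − r² sin²θ) = 0.15674 m.
v = −0.0563·181.1·0.76828·[1 + 0.0563·-0.64011/0.15674] = -6.031 m/s.
|v| = 6.031 m/s.

6.03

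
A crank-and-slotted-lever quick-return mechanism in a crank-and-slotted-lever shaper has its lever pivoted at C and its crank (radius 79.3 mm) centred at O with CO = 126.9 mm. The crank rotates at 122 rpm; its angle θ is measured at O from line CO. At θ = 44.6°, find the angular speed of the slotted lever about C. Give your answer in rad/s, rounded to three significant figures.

ω = 12.78 rad/s (from 122 rpm).
Crank pin A relative to C: A = (d + r cosθ, r sinθ); lever angle φ = atan2(r sinθ, d + r cosθ).
Differentiating tanφ: φ̇ = rω(d cosθ + r)/(d² + r² + 2dr cosθ).
d² + r² + 2dr cosθ = |CA|² = 0.0367226 m²;  d cosθ + r = +0.16966 m.
|ω_lever| = |0.0793·12.78·+0.16966| / 0.0367226 = 4.6806 rad/s.

4.68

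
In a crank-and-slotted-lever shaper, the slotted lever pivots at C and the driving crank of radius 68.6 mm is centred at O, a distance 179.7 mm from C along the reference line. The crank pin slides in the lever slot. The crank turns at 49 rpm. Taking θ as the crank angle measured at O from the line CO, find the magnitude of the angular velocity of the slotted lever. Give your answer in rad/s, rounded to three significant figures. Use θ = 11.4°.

ω = 5.131 rad/s (from 49 rpm).
Crank pin A relative to C: A = (d + r cosθ, r sinθ); lever angle φ = atan2(r sinθ, d + r cosθ).
Differentiating tanφ: φ̇ = rω(d cosθ + r)/(d² + r² + 2dr cosθ).
d² + r² + 2dr cosθ = |CA|² = 0.0611665 m²;  d cosθ + r = +0.24475 m.
|ω_lever| = |0.0686·5.131·+0.24475| / 0.0611665 = 1.4085 rad/s.

1.41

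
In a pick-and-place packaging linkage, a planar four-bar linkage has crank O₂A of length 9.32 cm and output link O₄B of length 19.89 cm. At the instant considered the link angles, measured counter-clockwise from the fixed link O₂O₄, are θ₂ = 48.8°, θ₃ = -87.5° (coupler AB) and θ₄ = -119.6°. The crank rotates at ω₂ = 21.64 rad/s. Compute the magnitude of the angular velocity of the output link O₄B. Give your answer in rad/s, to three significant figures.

13.2

ω₂ = 21.64 rad/s
Differentiating the loop-closure r₂e^{iθ₂}+r₃e^{iθ₃}=r₁+r₄e^{iθ₄} gives r₂ω₂e^{iθ₂}+r₃ω₃e^{iθ₃}=r₄ω₄e^{iθ₄}.
Eliminating the other unknown: ω₄ = r₂ω₂ sin(θ₂−θ₃) / [r₄ sin(θ₄−θ₃)].
Numerator sine = +0.69088; denominator sine = -0.53140.
Result = 0.0932·21.64·(+0.69088) / (0.1989·(-0.53140)) = -13.183 rad/s; magnitude 13.183 rad/s.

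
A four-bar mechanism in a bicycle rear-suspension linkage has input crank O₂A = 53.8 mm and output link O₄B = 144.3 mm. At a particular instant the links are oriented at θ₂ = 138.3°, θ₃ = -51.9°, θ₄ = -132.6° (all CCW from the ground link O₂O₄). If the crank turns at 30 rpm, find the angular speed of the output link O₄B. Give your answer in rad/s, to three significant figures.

0.210

ω₂ = 3.142 rad/s (from 30 rpm).
Differentiating the loop-closure r₂e^{iθ₂}+r₃e^{iθ₃}=r₁+r₄e^{iθ₄} gives r₂ω₂e^{iθ₂}+r₃ω₃e^{iθ₃}=r₄ω₄e^{iθ₄}.
Eliminating the other unknown: ω₄ = r₂ω₂ sin(θ₂−θ₃) / [r₄ sin(θ₄−θ₃)].
Numerator sine = -0.17708; denominator sine = -0.98686.
Result = 0.0538·3.142·(-0.17708) / (0.1443·(-0.98686)) = +0.21018 rad/s; magnitude 0.21018 rad/s.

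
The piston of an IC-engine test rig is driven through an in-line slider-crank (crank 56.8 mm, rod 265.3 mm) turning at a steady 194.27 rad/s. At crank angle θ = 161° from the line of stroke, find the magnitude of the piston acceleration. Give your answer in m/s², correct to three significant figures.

1660

ω = 194.3 rad/s
x(θ) = r cosθ + √(L² − r² sin²θ); with ω constant, a = ω²·d²x/dθ².
d²x/dθ² = −r cosθ − r²(cos2θ)/√u − r⁴ sin²2θ/(4u^{3/2}),  u = L² − r² sin²θ = 0.0700421 m².
Substituting r = 0.0568 m, L = 0.2653 m, θ = 161°: d²x/dθ² = +0.044046 m.
a = ω²·d²x/dθ² = (194.3)²·(+0.044046) = +1662.3 m/s²;  |a| = 1662.3 m/s².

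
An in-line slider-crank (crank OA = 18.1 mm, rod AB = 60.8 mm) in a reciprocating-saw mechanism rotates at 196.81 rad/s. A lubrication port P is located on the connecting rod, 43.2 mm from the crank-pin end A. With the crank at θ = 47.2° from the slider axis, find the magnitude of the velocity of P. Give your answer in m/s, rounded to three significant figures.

ω = 196.8 rad/s.  Crank-pin speed |V_A| = rω = 3.5623 m/s, perpendicular to OA.
Rod angle: sinφ = −(r/L) sinθ ⇒ φ = -12.617°; ω_rod = −rω cosθ/√(L²−r²sin²θ) = -40.793 rad/s.
V_P = V_A + ω_rod × AP, with AP = 0.0432 m along the rod.
Components: V_Px = −rω sinθ − a·ω_rod·sinφ = -2.9987 m/s;  V_Py = rω cosθ + a·ω_rod·cosφ = +0.70063 m/s.
|V_P| = √(V_Px² + V_Py²) = 3.0794 m/s.

3.08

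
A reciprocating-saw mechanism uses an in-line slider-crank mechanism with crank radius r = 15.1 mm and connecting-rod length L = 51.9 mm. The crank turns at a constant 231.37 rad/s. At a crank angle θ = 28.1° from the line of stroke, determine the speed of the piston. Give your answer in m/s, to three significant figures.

2.07

ω = 231.4 rad/s
For an in-line slider-crank, x = r cosθ + √(L² − r² sin²θ), so v = −rω sinθ·[1 + r cosθ/√(L² − r² sin²θ)].
With r = 0.0151 m, L = 0.0519 m, θ = 28.1°: √(L² − r² sin²θ) = 0.05141 m.
v = −0.0151·231.4·0.47101·[1 + 0.0151·0.88213/0.05141] = -2.0719 m/s.
|v| = 2.0719 m/s.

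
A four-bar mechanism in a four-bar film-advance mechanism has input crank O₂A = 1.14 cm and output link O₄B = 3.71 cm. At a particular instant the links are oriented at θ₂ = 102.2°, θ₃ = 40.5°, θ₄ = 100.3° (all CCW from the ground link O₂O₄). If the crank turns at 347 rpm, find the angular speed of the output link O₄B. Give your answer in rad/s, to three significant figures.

ω₂ = 36.34 rad/s (from 347 rpm).
Differentiating the loop-closure r₂e^{iθ₂}+r₃e^{iθ₃}=r₁+r₄e^{iθ₄} gives r₂ω₂e^{iθ₂}+r₃ω₃e^{iθ₃}=r₄ω₄e^{iθ₄}.
Eliminating the other unknown: ω₄ = r₂ω₂ sin(θ₂−θ₃) / [r₄ sin(θ₄−θ₃)].
Numerator sine = +0.88048; denominator sine = +0.86427.
Result = 0.0114·36.34·(+0.88048) / (0.0371·(+0.86427)) = +11.375 rad/s; magnitude 11.375 rad/s.

11.4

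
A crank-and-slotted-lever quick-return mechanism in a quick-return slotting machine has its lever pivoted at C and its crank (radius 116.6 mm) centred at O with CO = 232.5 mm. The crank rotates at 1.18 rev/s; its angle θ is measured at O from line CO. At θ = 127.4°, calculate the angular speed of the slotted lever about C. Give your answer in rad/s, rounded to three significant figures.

0.613

ω = 7.414 rad/s (from 1.18 rev/s).
Crank pin A relative to C: A = (d + r cosθ, r sinθ); lever angle φ = atan2(r sinθ, d + r cosθ).
Differentiating tanφ: φ̇ = rω(d cosθ + r)/(d² + r² + 2dr cosθ).
d² + r² + 2dr cosθ = |CA|² = 0.0347205 m²;  d cosθ + r = -0.024615 m.
|ω_lever| = |0.1166·7.414·-0.024615| / 0.0347205 = 0.61288 rad/s.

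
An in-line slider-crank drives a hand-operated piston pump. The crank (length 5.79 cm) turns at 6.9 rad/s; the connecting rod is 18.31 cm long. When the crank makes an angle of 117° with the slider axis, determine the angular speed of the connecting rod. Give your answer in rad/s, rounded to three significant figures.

ω = 6.9 rad/s
The rod makes angle φ with the slider axis where L sinφ = r sinθ; differentiating, L cosφ·φ̇ = r ω cosθ.
L cosφ = √(L² − r² sin²θ) = 0.17568 m.
|ω_rod| = r ω |cosθ| / √(L² − r² sin²θ) = 0.0579·6.9·0.45399/0.17568 = 1.0324 rad/s.

1.03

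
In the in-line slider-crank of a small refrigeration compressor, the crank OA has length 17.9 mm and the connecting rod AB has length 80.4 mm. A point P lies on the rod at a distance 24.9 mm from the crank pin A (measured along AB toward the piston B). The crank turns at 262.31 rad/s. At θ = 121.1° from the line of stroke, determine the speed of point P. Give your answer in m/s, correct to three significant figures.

ω = 262.3 rad/s.  Crank-pin speed |V_A| = rω = 4.6953 m/s, perpendicular to OA.
Rod angle: sinφ = −(r/L) sinθ ⇒ φ = -10.990°; ω_rod = −rω cosθ/√(L²−r²sin²θ) = +30.729 rad/s.
V_P = V_A + ω_rod × AP, with AP = 0.0249 m along the rod.
Components: V_Px = −rω sinθ − a·ω_rod·sinφ = -3.8746 m/s;  V_Py = rω cosθ + a·ω_rod·cosφ = -1.6742 m/s.
|V_P| = √(V_Px² + V_Py²) = 4.2208 m/s.

4.22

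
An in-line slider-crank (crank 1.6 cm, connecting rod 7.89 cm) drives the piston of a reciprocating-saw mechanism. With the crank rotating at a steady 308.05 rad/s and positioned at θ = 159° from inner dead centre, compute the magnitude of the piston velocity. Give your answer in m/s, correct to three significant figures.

1.43

ω = 308.1 rad/s
For an in-line slider-crank, x = r cosθ + √(L² − r² sin²θ), so v = −rω sinθ·[1 + r cosθ/√(L² − r² sin²θ)].
With r = 0.016 m, L = 0.0789 m, θ = 159°: √(L² − r² sin²θ) = 0.078691 m.
v = −0.016·308.1·0.35837·[1 + 0.016·-0.93358/0.078691] = -1.431 m/s.
|v| = 1.431 m/s.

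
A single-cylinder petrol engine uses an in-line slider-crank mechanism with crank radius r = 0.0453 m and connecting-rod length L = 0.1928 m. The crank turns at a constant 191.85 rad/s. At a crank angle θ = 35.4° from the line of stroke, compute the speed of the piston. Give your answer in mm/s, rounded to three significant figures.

6010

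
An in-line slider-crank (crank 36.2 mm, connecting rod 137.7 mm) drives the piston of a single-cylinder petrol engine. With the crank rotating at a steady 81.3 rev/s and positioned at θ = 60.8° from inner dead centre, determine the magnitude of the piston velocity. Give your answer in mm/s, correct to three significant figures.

ω = 2π·81.3 = 510.8 rad/s
For an in-line slider-crank, x = r cosθ + √(L² − r² sin²θ), so v = −rω sinθ·[1 + r cosθ/√(L² − r² sin²θ)].
With r = 0.0362 m, L = 0.1377 m, θ = 60.8°: √(L² − r² sin²θ) = 0.13403 m.
v = −0.0362·510.8·0.87292·[1 + 0.0362·0.48786/0.13403] = -18.269 m/s.
|v| = 18.269 m/s = 18269 mm/s.

18300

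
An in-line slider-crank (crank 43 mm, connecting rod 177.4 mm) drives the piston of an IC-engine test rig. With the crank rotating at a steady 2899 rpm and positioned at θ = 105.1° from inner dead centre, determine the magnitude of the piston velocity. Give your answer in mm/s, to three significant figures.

11800

ω = 2π·2899/60 = 303.6 rad/s
For an in-line slider-crank, x = r cosθ + √(L² − r² sin²θ), so v = −rω sinθ·[1 + r cosθ/√(L² − r² sin²θ)].
With r = 0.043 m, L = 0.1774 m, θ = 105.1°: √(L² − r² sin²θ) = 0.17247 m.
v = −0.043·303.6·0.96547·[1 + 0.043·-0.26050/0.17247] = -11.785 m/s.
|v| = 11.785 m/s = 11785 mm/s.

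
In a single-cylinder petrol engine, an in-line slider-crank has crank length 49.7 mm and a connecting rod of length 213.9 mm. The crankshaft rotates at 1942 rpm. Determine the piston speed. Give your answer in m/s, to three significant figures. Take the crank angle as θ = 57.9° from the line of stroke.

9.64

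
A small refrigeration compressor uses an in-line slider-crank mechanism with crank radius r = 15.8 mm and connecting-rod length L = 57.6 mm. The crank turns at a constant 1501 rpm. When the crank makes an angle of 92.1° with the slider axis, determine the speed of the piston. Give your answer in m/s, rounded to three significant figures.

ω = 2π·1501/60 = 157.2 rad/s
For an in-line slider-crank, x = r cosθ + √(L² − r² sin²θ), so v = −rω sinθ·[1 + r cosθ/√(L² − r² sin²θ)].
With r = 0.0158 m, L = 0.0576 m, θ = 92.1°: √(L² − r² sin²θ) = 0.055394 m.
v = −0.0158·157.2·0.99933·[1 + 0.0158·-0.03664/0.055394] = -2.4559 m/s.
|v| = 2.4559 m/s.

2.46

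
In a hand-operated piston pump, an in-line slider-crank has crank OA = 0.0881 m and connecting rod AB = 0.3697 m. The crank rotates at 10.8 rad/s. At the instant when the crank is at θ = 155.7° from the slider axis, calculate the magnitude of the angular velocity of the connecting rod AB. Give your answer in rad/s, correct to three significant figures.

2.36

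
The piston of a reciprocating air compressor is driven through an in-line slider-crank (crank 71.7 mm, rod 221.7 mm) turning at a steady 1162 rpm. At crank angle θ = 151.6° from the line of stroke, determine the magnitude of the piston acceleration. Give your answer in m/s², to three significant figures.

ω = 2π·1162/60 = 121.7 rad/s
x(θ) = r cosθ + √(L² − r² sin²θ); with ω constant, a = ω²·d²x/dθ².
d²x/dθ² = −r cosθ − r²(cos2θ)/√u − r⁴ sin²2θ/(4u^{3/2}),  u = L² − r² sin²θ = 0.0479879 m².
Substituting r = 0.0717 m, L = 0.2217 m, θ = 151.6°: d²x/dθ² = +0.049781 m.
a = ω²·d²x/dθ² = (121.7)²·(+0.049781) = +737.11 m/s²;  |a| = 737.11 m/s².

737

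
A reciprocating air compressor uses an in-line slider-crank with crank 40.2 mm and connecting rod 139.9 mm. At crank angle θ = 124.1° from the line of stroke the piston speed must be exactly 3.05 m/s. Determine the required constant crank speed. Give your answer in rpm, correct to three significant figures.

1050

For an in-line slider-crank, |v_piston| = rω|sinθ|·[1 + r cosθ/√(L² − r² sin²θ)].
With r = 0.0402 m, L = 0.1399 m, θ = 124.1°: the bracketed kinematic factor |dx/dθ| = 0.027767 m.
ω = v/|dx/dθ| = 3.05/0.027767 = 109.84 rad/s.
N = 60ω/(2π) = 1048.9 rpm.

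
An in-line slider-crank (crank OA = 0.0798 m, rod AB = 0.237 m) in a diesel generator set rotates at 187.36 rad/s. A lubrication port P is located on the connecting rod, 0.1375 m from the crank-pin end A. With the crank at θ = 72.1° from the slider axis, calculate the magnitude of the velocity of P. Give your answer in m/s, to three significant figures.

15.3

ω = 187.4 rad/s.  Crank-pin speed |V_A| = rω = 14.951 m/s, perpendicular to OA.
Rod angle: sinφ = −(r/L) sinθ ⇒ φ = -18.688°; ω_rod = −rω cosθ/√(L²−r²sin²θ) = -20.469 rad/s.
V_P = V_A + ω_rod × AP, with AP = 0.1375 m along the rod.
Components: V_Px = −rω sinθ − a·ω_rod·sinφ = -15.129 m/s;  V_Py = rω cosθ + a·ω_rod·cosφ = +1.9293 m/s.
|V_P| = √(V_Px² + V_Py²) = 15.252 m/s.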